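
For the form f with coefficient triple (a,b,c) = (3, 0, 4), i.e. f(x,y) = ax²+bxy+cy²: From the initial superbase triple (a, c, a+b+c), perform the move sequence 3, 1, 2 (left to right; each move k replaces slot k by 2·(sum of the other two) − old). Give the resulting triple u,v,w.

start (3,4,7) = (f(1,0),f(0,1),f(1,1))
replace slot 3: 2·(3+4) − 7 = 7 → (3,4,7)
replace slot 1: 2·(4+7) − 3 = 19 → (19,4,7)
replace slot 2: 2·(19+7) − 4 = 48 → (19,48,7)

19,48,7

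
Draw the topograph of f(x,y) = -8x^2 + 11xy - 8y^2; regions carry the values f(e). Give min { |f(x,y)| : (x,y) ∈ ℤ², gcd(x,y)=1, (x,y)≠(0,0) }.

translate: b→5 (≡-11 mod 16), so (8,-11,8)→(8,5,5)
flip: (8,5,5)→(5,-5,8)
translate: b→5 (≡-5 mod 10), so (5,-5,8)→(5,5,8)
reduced (well bottom): (5,5,8) with a≤c, −a<b≤a
well minimum |f| = |-5| = 5 (negative-definite)

5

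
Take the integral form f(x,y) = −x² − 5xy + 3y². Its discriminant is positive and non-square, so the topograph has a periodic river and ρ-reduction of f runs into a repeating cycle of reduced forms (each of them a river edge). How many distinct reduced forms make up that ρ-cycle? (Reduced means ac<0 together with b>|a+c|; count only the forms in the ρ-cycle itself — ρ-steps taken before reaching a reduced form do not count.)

D = 37, ⌊√D⌋ = 6
descent: ρ → (3,5,-1)  [lands on river]
river: ρ → (-1,5,3)
river: ρ → (3,1,-3)
river: ρ → (-3,5,1)
river: ρ → (1,5,-3)
river: ρ → (-3,1,3)
ρ-cycle length = 6 (tail of 1 descent step not counted)

6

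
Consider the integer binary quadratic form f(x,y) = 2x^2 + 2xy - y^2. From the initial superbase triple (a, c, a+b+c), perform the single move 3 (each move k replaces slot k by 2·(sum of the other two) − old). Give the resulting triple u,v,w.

start (2,-1,3) = (f(1,0),f(0,1),f(1,1))
replace slot 3: 2·(2+(-1)) − 3 = -1 → (2,-1,-1)

2,-1,-1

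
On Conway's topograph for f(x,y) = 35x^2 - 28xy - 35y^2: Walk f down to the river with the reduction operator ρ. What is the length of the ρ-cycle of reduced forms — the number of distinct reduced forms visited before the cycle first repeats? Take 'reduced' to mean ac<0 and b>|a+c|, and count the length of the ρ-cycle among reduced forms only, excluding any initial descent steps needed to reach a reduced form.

D = 5684, ⌊√D⌋ = 75
descent: ρ → (-35,28,35)  [lands on river]
river: ρ → (35,42,-28)
river: ρ → (-28,70,7)
river: ρ → (7,70,-28)
river: ρ → (-28,42,35)
river: ρ → (35,28,-35)
river: ρ → (-35,42,28)
river: ρ → (28,70,-7)
river: ρ → (-7,70,28)
river: ρ → (28,42,-35)
ρ-cycle length = 10 (tail of 1 descent step not counted)

10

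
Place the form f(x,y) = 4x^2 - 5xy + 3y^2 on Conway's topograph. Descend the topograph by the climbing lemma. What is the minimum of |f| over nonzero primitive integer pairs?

translate: b→3 (≡-5 mod 8), so (4,-5,3)→(4,3,2)
flip: (4,3,2)→(2,-3,4)
translate: b→1 (≡-3 mod 4), so (2,-3,4)→(2,1,3)
reduced (well bottom): (2,1,3) with a≤c, −a<b≤a
well minimum = a = 2

2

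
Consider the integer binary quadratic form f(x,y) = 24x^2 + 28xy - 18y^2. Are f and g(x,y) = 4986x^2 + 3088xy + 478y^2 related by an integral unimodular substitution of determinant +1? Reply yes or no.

D₁ = 2512, D₂ = 2512
river cycle of f (length 34): (-18, 44, 8), (8, 36, -38), (-38, 40, 6), (6, 44, -24), (-24, 4, 26), (26, 48, -2), (-2, 48, 26), (26, 4, -24), (-24, 44, 6), (6, 40, -38), … (24 more)
river cycle of g (length 34): (24, 28, -18), (-18, 44, 8), (8, 36, -38), (-38, 40, 6), (6, 44, -24), (-24, 4, 26), (26, 48, -2), (-2, 48, 26), (26, 4, -24), (-24, 44, 6), … (24 more)
cycles coincide ⇒ equivalent

yes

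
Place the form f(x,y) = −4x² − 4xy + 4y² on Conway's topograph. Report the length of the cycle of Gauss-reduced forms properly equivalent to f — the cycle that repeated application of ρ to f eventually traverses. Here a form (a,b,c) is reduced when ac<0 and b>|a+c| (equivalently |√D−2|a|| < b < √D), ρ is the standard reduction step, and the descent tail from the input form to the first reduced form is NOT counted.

D = 80, ⌊√D⌋ = 8
descent: ρ → (4,4,-4)  [lands on river]
river: ρ → (-4,4,4)
ρ-cycle length = 2 (tail of 1 descent step not counted)

2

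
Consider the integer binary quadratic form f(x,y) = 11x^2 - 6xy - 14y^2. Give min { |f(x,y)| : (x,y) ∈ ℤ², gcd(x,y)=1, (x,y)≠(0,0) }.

descent: ρ → (-14,6,11)  [lands on river]
river: ρ → (11,16,-9)
river: ρ → (-9,20,7)
river: ρ → (7,22,-6)
river: ρ → (-6,14,19)
river: ρ → (19,24,-1)
river: ρ → (-1,24,19)
river: ρ → (19,14,-6)
river: ρ → (-6,22,7)
river: ρ → (7,20,-9)
river: ρ → (-9,16,11)
river: ρ → (11,6,-14)
river: ρ → (-14,22,3)
river: ρ → (3,20,-21)
river: ρ → (-21,22,2)
river: ρ → (2,22,-21)
river: ρ → (-21,20,3)
river: ρ → (3,22,-14)
closes: descent 1, river 18
min |a| on river = 1

1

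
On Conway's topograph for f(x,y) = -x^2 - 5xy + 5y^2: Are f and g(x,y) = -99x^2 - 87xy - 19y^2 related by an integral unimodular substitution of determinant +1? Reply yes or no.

D₁ = 45, D₂ = 45
river cycle of f (length 2): (5, 5, -1), (-1, 5, 5)
river cycle of g (length 2): (-1, 5, 5), (5, 5, -1)
cycles coincide ⇒ equivalent

yes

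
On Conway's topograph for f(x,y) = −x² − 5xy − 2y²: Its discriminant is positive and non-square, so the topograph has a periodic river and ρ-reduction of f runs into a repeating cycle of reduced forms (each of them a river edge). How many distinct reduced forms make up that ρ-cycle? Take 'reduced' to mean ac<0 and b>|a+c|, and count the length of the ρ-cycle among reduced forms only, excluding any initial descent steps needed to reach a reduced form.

D = 17, ⌊√D⌋ = 4
descent: ρ → (-2,1,2)  [lands on river]
river: ρ → (2,3,-1)
river: ρ → (-1,3,2)
river: ρ → (2,1,-2)
river: ρ → (-2,3,1)
river: ρ → (1,3,-2)
ρ-cycle length = 6 (tail of 1 descent step not counted)

6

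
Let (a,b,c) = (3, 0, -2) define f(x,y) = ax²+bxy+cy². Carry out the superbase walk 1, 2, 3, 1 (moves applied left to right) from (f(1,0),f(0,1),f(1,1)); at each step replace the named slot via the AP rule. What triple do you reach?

start (3,-2,1) = (f(1,0),f(0,1),f(1,1))
replace slot 1: 2·((-2)+1) − 3 = -5 → (-5,-2,1)
replace slot 2: 2·((-5)+1) − (-2) = -6 → (-5,-6,1)
replace slot 3: 2·((-5)+(-6)) − 1 = -23 → (-5,-6,-23)
replace slot 1: 2·((-6)+(-23)) − (-5) = -53 → (-53,-6,-23)

-53,-6,-23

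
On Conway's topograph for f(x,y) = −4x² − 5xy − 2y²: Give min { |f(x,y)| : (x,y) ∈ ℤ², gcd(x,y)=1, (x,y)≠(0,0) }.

translate: b→-3 (≡5 mod 8), so (4,5,2)→(4,-3,1)
flip: (4,-3,1)→(1,3,4)
translate: b→1 (≡3 mod 2), so (1,3,4)→(1,1,2)
reduced (well bottom): (1,1,2) with a≤c, −a<b≤a
well minimum |f| = |-1| = 1 (negative-definite)

1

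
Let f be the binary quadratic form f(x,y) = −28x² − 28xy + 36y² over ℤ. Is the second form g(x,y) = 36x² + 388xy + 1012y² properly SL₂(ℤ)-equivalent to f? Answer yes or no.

D₁ = 4816, D₂ = 4816
river cycle of f (length 10): (36, 28, -28), (-28, 28, 36), (36, 44, -20), (-20, 36, 44), (44, 52, -12), (-12, 68, 4), (4, 68, -12), (-12, 52, 44), (44, 36, -20), (-20, 44, 36)
river cycle of g (length 10): (36, 28, -28), (-28, 28, 36), (36, 44, -20), (-20, 36, 44), (44, 52, -12), (-12, 68, 4), (4, 68, -12), (-12, 52, 44), (44, 36, -20), (-20, 44, 36)
cycles coincide ⇒ equivalent

yes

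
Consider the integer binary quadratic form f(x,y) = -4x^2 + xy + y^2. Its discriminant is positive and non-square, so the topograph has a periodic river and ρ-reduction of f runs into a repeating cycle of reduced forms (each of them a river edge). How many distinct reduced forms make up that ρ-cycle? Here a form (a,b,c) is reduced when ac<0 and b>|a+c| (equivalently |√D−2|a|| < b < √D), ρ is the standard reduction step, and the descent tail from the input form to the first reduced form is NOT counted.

D = 17, ⌊√D⌋ = 4
descent: ρ → (1,3,-2)  [lands on river]
river: ρ → (-2,1,2)
river: ρ → (2,3,-1)
river: ρ → (-1,3,2)
river: ρ → (2,1,-2)
river: ρ → (-2,3,1)
ρ-cycle length = 6 (tail of 1 descent step not counted)

6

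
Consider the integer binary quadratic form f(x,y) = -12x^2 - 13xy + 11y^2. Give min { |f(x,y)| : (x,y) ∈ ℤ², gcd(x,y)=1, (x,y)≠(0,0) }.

descent: ρ → (11,13,-12)  [lands on river]
river: ρ → (-12,11,12)
river: ρ → (12,13,-11)
river: ρ → (-11,9,14)
river: ρ → (14,19,-6)
river: ρ → (-6,17,17)
river: ρ → (17,17,-6)
river: ρ → (-6,19,14)
river: ρ → (14,9,-11)
river: ρ → (-11,13,12)
river: ρ → (12,11,-12)
river: ρ → (-12,13,11)
river: ρ → (11,9,-14)
river: ρ → (-14,19,6)
river: ρ → (6,17,-17)
river: ρ → (-17,17,6)
river: ρ → (6,19,-14)
river: ρ → (-14,9,11)
closes: descent 1, river 18
min |a| on river = 6

6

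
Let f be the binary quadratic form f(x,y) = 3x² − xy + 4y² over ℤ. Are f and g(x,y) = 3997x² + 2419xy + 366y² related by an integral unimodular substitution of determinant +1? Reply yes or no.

D₁ = -47, D₂ = -47
f: reduced (well bottom): (3,-1,4) with a≤c, −a<b≤a
g: flip: (3997,2419,366)→(366,-2419,3997)
g: translate: b→-223 (≡-2419 mod 732), so (366,-2419,3997)→(366,-223,34)
g: flip: (366,-223,34)→(34,223,366)
g: translate: b→19 (≡223 mod 68), so (34,223,366)→(34,19,3)
g: flip: (34,19,3)→(3,-19,34)
g: translate: b→-1 (≡-19 mod 6), so (3,-19,34)→(3,-1,4)
g: reduced (well bottom): (3,-1,4) with a≤c, −a<b≤a
reduced forms (3, -1, 4) vs (3, -1, 4) ⇒ equivalent

yes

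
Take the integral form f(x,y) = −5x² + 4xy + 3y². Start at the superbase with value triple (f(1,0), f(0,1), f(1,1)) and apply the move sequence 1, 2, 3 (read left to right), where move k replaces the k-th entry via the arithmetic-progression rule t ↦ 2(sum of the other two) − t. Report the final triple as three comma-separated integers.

start (-5,3,2) = (f(1,0),f(0,1),f(1,1))
replace slot 1: 2·(3+2) − (-5) = 15 → (15,3,2)
replace slot 2: 2·(15+2) − 3 = 31 → (15,31,2)
replace slot 3: 2·(15+31) − 2 = 90 → (15,31,90)

15,31,90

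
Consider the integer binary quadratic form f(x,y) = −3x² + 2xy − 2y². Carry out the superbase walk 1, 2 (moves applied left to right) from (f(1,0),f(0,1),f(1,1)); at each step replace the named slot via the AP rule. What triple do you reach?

start (-3,-2,-3) = (f(1,0),f(0,1),f(1,1))
replace slot 1: 2·((-2)+(-3)) − (-3) = -7 → (-7,-2,-3)
replace slot 2: 2·((-7)+(-3)) − (-2) = -18 → (-7,-18,-3)

-7,-18,-3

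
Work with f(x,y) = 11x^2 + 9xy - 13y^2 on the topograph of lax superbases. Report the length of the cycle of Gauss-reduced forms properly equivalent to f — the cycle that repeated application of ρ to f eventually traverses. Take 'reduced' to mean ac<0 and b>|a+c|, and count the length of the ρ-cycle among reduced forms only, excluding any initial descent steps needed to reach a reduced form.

D = 653, ⌊√D⌋ = 25
river: ρ → (-13,17,7)
river: ρ → (7,25,-1)
river: ρ → (-1,25,7)
river: ρ → (7,17,-13)
river: ρ → (-13,9,11)
river: ρ → (11,13,-11)
river: ρ → (-11,9,13)
river: ρ → (13,17,-7)
river: ρ → (-7,25,1)
river: ρ → (1,25,-7)
river: ρ → (-7,17,13)
river: ρ → (13,9,-11)
river: ρ → (-11,13,11)
river: ρ → (11,9,-13)
ρ-cycle length = 14 (tail of 0 descent steps not counted)

14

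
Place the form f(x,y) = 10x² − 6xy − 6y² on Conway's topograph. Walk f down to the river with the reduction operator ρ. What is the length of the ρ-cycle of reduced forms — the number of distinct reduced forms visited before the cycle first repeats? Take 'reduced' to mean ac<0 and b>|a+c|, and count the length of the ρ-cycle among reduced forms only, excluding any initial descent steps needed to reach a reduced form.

D = 276, ⌊√D⌋ = 16
descent: ρ → (-6,6,10)  [lands on river]
river: ρ → (10,14,-2)
river: ρ → (-2,14,10)
river: ρ → (10,6,-6)
ρ-cycle length = 4 (tail of 1 descent step not counted)

4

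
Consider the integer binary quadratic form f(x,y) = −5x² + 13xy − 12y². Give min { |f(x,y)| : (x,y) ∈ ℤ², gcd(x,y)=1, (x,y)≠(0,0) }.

translate: b→-3 (≡-13 mod 10), so (5,-13,12)→(5,-3,4)
flip: (5,-3,4)→(4,3,5)
reduced (well bottom): (4,3,5) with a≤c, −a<b≤a
well minimum |f| = |-4| = 4 (negative-definite)

4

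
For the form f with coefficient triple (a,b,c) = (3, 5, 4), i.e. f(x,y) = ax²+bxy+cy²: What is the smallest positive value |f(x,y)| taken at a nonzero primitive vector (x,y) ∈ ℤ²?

translate: b→-1 (≡5 mod 6), so (3,5,4)→(3,-1,2)
flip: (3,-1,2)→(2,1,3)
reduced (well bottom): (2,1,3) with a≤c, −a<b≤a
well minimum = a = 2

2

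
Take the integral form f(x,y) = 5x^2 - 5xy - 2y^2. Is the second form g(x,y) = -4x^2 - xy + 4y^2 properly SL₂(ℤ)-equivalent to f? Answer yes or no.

D₁ = 65, D₂ = 65
river cycle of f (length 6): (-2, 5, 5), (5, 5, -2), (-2, 7, 2), (2, 5, -5), (-5, 5, 2), (2, 7, -2)
river cycle of g (length 6): (4, 1, -4), (-4, 7, 1), (1, 7, -4), (-4, 1, 4), (4, 7, -1), (-1, 7, 4)
cycles differ ⇒ inequivalent

no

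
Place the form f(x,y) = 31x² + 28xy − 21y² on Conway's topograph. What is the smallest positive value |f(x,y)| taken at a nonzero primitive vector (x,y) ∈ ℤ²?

river: ρ → (-21,56,3)
river: ρ → (3,58,-2)
river: ρ → (-2,58,3)
river: ρ → (3,56,-21)
river: ρ → (-21,28,31)
river: ρ → (31,34,-18)
river: ρ → (-18,38,27)
river: ρ → (27,16,-29)
river: ρ → (-29,42,14)
river: ρ → (14,42,-29)
river: ρ → (-29,16,27)
river: ρ → (27,38,-18)
river: ρ → (-18,34,31)
river: ρ → (31,28,-21)
closes: descent 0, river 14
min |a| on river = 2

2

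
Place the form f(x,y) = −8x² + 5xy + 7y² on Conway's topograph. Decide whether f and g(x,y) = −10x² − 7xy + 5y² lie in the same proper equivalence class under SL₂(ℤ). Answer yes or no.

D₁ = 249, D₂ = 249
river cycle of f (length 16): (7, 9, -6), (-6, 15, 1), (1, 15, -6), (-6, 9, 7), (7, 5, -8), (-8, 11, 4), (4, 13, -5), (-5, 7, 10), (10, 13, -2), (-2, 15, 3), … (6 more)
river cycle of g (length 16): (5, 7, -10), (-10, 13, 2), (2, 15, -3), (-3, 15, 2), (2, 13, -10), (-10, 7, 5), (5, 13, -4), (-4, 11, 8), (8, 5, -7), (-7, 9, 6), … (6 more)
cycles differ ⇒ inequivalent

no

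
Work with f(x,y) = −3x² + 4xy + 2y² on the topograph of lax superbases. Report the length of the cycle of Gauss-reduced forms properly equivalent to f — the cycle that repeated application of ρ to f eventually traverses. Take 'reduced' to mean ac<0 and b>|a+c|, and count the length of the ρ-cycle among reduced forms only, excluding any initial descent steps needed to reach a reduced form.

D = 40, ⌊√D⌋ = 6
river: ρ → (2,4,-3)
river: ρ → (-3,2,3)
river: ρ → (3,4,-2)
river: ρ → (-2,4,3)
river: ρ → (3,2,-3)
river: ρ → (-3,4,2)
ρ-cycle length = 6 (tail of 0 descent steps not counted)

6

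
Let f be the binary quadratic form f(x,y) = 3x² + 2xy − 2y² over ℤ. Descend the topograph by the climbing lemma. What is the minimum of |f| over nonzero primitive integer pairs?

river: ρ → (-2,2,3)
river: ρ → (3,4,-1)
river: ρ → (-1,4,3)
river: ρ → (3,2,-2)
closes: descent 0, river 4
min |a| on river = 1

1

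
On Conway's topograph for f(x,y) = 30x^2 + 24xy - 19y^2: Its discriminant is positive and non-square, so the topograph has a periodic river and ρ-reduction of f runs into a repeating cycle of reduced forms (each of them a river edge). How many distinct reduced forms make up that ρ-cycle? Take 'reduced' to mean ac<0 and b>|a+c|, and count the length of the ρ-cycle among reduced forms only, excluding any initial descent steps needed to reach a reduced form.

D = 2856, ⌊√D⌋ = 53
river: ρ → (-19,52,2)
river: ρ → (2,52,-19)
river: ρ → (-19,24,30)
river: ρ → (30,36,-13)
river: ρ → (-13,42,21)
river: ρ → (21,42,-13)
river: ρ → (-13,36,30)
river: ρ → (30,24,-19)
ρ-cycle length = 8 (tail of 0 descent steps not counted)

8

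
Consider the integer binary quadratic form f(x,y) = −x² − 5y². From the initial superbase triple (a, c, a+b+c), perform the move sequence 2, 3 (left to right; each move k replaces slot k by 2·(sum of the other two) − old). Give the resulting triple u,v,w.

start (-1,-5,-6) = (f(1,0),f(0,1),f(1,1))
replace slot 2: 2·((-1)+(-6)) − (-5) = -9 → (-1,-9,-6)
replace slot 3: 2·((-1)+(-9)) − (-6) = -14 → (-1,-9,-14)

-1,-9,-14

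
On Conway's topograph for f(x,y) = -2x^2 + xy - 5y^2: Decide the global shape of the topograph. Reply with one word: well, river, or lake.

D = b²−4ac = 1² − 4·(-2)·(-5) = -39
D < 0 ⇒ definite ⇒ every region one sign ⇒ single well

well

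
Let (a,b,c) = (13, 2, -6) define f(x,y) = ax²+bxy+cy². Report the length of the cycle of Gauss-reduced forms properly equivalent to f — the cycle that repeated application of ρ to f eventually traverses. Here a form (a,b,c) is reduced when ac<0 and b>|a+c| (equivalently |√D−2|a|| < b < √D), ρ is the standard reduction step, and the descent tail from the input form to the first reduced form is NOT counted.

D = 316, ⌊√D⌋ = 17
descent: ρ → (-6,10,9)  [lands on river]
river: ρ → (9,8,-7)
river: ρ → (-7,6,10)
river: ρ → (10,14,-3)
river: ρ → (-3,16,5)
river: ρ → (5,14,-6)
ρ-cycle length = 6 (tail of 1 descent step not counted)

6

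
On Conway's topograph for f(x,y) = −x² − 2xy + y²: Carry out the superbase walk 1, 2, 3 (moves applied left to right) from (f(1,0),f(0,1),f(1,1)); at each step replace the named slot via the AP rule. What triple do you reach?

start (-1,1,-2) = (f(1,0),f(0,1),f(1,1))
replace slot 1: 2·(1+(-2)) − (-1) = -1 → (-1,1,-2)
replace slot 2: 2·((-1)+(-2)) − 1 = -7 → (-1,-7,-2)
replace slot 3: 2·((-1)+(-7)) − (-2) = -14 → (-1,-7,-14)

-1,-7,-14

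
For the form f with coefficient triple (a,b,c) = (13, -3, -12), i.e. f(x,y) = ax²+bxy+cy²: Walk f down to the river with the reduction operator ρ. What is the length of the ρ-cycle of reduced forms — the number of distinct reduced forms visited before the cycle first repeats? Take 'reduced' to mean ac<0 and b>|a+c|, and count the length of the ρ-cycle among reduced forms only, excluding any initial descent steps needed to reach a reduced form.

D = 633, ⌊√D⌋ = 25
descent: ρ → (-12,3,13)  [lands on river]
river: ρ → (13,23,-2)
river: ρ → (-2,25,1)
river: ρ → (1,25,-2)
river: ρ → (-2,23,13)
river: ρ → (13,3,-12)
river: ρ → (-12,21,4)
river: ρ → (4,19,-17)
river: ρ → (-17,15,6)
river: ρ → (6,21,-8)
river: ρ → (-8,11,16)
river: ρ → (16,21,-3)
river: ρ → (-3,21,16)
river: ρ → (16,11,-8)
river: ρ → (-8,21,6)
river: ρ → (6,15,-17)
river: ρ → (-17,19,4)
river: ρ → (4,21,-12)
ρ-cycle length = 18 (tail of 1 descent step not counted)

18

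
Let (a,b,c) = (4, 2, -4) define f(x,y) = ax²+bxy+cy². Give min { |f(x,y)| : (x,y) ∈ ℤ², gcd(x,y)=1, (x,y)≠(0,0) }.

river: ρ → (-4,6,2)
river: ρ → (2,6,-4)
river: ρ → (-4,2,4)
river: ρ → (4,6,-2)
river: ρ → (-2,6,4)
river: ρ → (4,2,-4)
closes: descent 0, river 6
min |a| on river = 2

2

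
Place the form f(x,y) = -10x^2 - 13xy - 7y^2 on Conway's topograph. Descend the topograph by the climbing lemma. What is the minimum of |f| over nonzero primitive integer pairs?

translate: b→-7 (≡13 mod 20), so (10,13,7)→(10,-7,4)
flip: (10,-7,4)→(4,7,10)
translate: b→-1 (≡7 mod 8), so (4,7,10)→(4,-1,7)
reduced (well bottom): (4,-1,7) with a≤c, −a<b≤a
well minimum |f| = |-4| = 4 (negative-definite)

4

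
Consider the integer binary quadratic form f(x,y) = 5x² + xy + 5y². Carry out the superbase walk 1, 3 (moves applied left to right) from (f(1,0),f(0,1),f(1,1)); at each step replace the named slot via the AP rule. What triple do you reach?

start (5,5,11) = (f(1,0),f(0,1),f(1,1))
replace slot 1: 2·(5+11) − 5 = 27 → (27,5,11)
replace slot 3: 2·(27+5) − 11 = 53 → (27,5,53)

27,5,53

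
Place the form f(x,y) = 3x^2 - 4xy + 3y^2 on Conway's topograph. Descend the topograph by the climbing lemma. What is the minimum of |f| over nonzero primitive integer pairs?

translate: b→2 (≡-4 mod 6), so (3,-4,3)→(3,2,2)
flip: (3,2,2)→(2,-2,3)
translate: b→2 (≡-2 mod 4), so (2,-2,3)→(2,2,3)
reduced (well bottom): (2,2,3) with a≤c, −a<b≤a
well minimum = a = 2

2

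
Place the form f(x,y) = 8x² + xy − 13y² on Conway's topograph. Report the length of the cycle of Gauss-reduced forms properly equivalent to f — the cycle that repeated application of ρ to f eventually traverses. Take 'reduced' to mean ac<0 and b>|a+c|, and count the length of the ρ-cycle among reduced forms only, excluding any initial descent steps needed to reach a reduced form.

D = 417, ⌊√D⌋ = 20
descent: ρ → (-13,-1,8)
descent: ρ → (8,17,-4)  [lands on river]
river: ρ → (-4,15,12)
river: ρ → (12,9,-7)
river: ρ → (-7,19,2)
river: ρ → (2,17,-16)
river: ρ → (-16,15,3)
river: ρ → (3,15,-16)
river: ρ → (-16,17,2)
river: ρ → (2,19,-7)
river: ρ → (-7,9,12)
river: ρ → (12,15,-4)
river: ρ → (-4,17,8)
river: ρ → (8,15,-6)
river: ρ → (-6,9,14)
river: ρ → (14,19,-1)
river: ρ → (-1,19,14)
river: ρ → (14,9,-6)
river: ρ → (-6,15,8)
ρ-cycle length = 18 (tail of 2 descent steps not counted)

18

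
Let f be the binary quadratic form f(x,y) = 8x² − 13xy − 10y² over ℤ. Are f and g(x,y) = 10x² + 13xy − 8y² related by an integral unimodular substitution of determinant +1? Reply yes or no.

D₁ = 489, D₂ = 489
river cycle of f (length 22): (-10, 13, 8), (8, 19, -4), (-4, 21, 3), (3, 21, -4), (-4, 19, 8), (8, 13, -10), (-10, 7, 11), (11, 15, -6), (-6, 21, 2), (2, 19, -16), … (12 more)
river cycle of g (length 22): (-8, 19, 4), (4, 21, -3), (-3, 21, 4), (4, 19, -8), (-8, 13, 10), (10, 7, -11), (-11, 15, 6), (6, 21, -2), (-2, 19, 16), (16, 13, -5), … (12 more)
cycles differ ⇒ inequivalent

no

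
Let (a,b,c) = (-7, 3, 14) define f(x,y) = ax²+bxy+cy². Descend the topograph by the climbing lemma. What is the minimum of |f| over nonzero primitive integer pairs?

descent: ρ → (14,-3,-7)
descent: ρ → (-7,17,4)  [lands on river]
river: ρ → (4,15,-11)
river: ρ → (-11,7,8)
river: ρ → (8,9,-10)
river: ρ → (-10,11,7)
river: ρ → (7,17,-4)
river: ρ → (-4,15,11)
river: ρ → (11,7,-8)
river: ρ → (-8,9,10)
river: ρ → (10,11,-7)
closes: descent 2, river 10
min |a| on river = 4

4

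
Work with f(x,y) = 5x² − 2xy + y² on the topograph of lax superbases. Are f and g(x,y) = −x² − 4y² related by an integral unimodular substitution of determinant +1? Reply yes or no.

D₁ = -16, D₂ = -16
f: flip: (5,-2,1)→(1,2,5)
f: translate: b→0 (≡2 mod 2), so (1,2,5)→(1,0,4)
f: reduced (well bottom): (1,0,4) with a≤c, −a<b≤a
g is negative-definite; reduce −g:
−g: reduced (well bottom): (1,0,4) with a≤c, −a<b≤a
flip sign back: reduced form of g is (-1,0,-4)
reduced forms (1, 0, 4) vs (-1, 0, -4) ⇒ inequivalent

no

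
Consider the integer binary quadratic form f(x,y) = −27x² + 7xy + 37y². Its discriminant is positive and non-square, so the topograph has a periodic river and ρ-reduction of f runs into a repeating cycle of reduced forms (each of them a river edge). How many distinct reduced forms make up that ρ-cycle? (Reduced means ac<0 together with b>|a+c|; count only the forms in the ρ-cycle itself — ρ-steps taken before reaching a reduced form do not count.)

D = 4045, ⌊√D⌋ = 63
descent: ρ → (37,-7,-27)
descent: ρ → (-27,61,3)  [lands on river]
river: ρ → (3,59,-47)
river: ρ → (-47,35,15)
river: ρ → (15,55,-17)
river: ρ → (-17,47,27)
river: ρ → (27,61,-3)
river: ρ → (-3,59,47)
river: ρ → (47,35,-15)
river: ρ → (-15,55,17)
river: ρ → (17,47,-27)
ρ-cycle length = 10 (tail of 2 descent steps not counted)

10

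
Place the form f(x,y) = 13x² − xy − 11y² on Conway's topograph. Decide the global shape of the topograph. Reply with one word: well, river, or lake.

D = b²−4ac = (-1)² − 4·13·(-11) = 573
D > 0 non-square ⇒ indefinite ⇒ periodic river

river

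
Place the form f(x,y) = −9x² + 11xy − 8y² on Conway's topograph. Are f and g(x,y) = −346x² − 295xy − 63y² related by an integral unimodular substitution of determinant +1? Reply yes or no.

D₁ = -167, D₂ = -167
f is negative-definite; reduce −f:
−f: translate: b→7 (≡-11 mod 18), so (9,-11,8)→(9,7,6)
−f: flip: (9,7,6)→(6,-7,9)
−f: translate: b→5 (≡-7 mod 12), so (6,-7,9)→(6,5,8)
−f: reduced (well bottom): (6,5,8) with a≤c, −a<b≤a
flip sign back: reduced form of f is (-6,-5,-8)
g is negative-definite; reduce −g:
−g: flip: (346,295,63)→(63,-295,346)
−g: translate: b→-43 (≡-295 mod 126), so (63,-295,346)→(63,-43,8)
−g: flip: (63,-43,8)→(8,43,63)
−g: translate: b→-5 (≡43 mod 16), so (8,43,63)→(8,-5,6)
−g: flip: (8,-5,6)→(6,5,8)
−g: reduced (well bottom): (6,5,8) with a≤c, −a<b≤a
flip sign back: reduced form of g is (-6,-5,-8)
reduced forms (-6, -5, -8) vs (-6, -5, -8) ⇒ equivalent

yes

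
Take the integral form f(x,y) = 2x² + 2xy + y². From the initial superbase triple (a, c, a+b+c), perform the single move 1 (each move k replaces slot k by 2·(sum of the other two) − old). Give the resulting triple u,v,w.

start (2,1,5) = (f(1,0),f(0,1),f(1,1))
replace slot 1: 2·(1+5) − 2 = 10 → (10,1,5)

10,1,5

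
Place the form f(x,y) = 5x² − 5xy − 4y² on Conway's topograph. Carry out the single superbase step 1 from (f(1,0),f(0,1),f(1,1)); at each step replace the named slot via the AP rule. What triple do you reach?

start (5,-4,-4) = (f(1,0),f(0,1),f(1,1))
replace slot 1: 2·((-4)+(-4)) − 5 = -21 → (-21,-4,-4)

-21,-4,-4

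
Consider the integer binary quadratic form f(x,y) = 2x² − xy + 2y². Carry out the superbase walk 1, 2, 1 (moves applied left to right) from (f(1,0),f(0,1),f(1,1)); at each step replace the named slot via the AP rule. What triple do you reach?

start (2,2,3) = (f(1,0),f(0,1),f(1,1))
replace slot 1: 2·(2+3) − 2 = 8 → (8,2,3)
replace slot 2: 2·(8+3) − 2 = 20 → (8,20,3)
replace slot 1: 2·(20+3) − 8 = 38 → (38,20,3)

38,20,3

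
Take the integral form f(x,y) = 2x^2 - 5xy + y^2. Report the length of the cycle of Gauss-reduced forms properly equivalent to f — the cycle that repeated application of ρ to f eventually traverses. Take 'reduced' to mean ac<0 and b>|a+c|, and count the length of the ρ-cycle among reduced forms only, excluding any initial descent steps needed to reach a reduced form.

D = 17, ⌊√D⌋ = 4
descent: ρ → (1,3,-2)  [lands on river]
river: ρ → (-2,1,2)
river: ρ → (2,3,-1)
river: ρ → (-1,3,2)
river: ρ → (2,1,-2)
river: ρ → (-2,3,1)
ρ-cycle length = 6 (tail of 1 descent step not counted)

6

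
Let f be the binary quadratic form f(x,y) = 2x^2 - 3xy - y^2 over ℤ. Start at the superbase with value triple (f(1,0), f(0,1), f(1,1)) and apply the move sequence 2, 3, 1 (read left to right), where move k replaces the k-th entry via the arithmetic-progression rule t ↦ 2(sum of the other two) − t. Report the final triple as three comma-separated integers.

start (2,-1,-2) = (f(1,0),f(0,1),f(1,1))
replace slot 2: 2·(2+(-2)) − (-1) = 1 → (2,1,-2)
replace slot 3: 2·(2+1) − (-2) = 8 → (2,1,8)
replace slot 1: 2·(1+8) − 2 = 16 → (16,1,8)

16,1,8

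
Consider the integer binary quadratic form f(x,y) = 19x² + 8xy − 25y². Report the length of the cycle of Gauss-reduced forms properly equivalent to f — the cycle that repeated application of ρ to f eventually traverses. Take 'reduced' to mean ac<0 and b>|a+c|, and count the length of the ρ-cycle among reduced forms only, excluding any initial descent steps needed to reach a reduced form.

D = 1964, ⌊√D⌋ = 44
river: ρ → (-25,42,2)
river: ρ → (2,42,-25)
river: ρ → (-25,8,19)
river: ρ → (19,30,-14)
river: ρ → (-14,26,23)
river: ρ → (23,20,-17)
river: ρ → (-17,14,26)
river: ρ → (26,38,-5)
river: ρ → (-5,42,10)
river: ρ → (10,38,-13)
river: ρ → (-13,40,7)
river: ρ → (7,44,-1)
river: ρ → (-1,44,7)
river: ρ → (7,40,-13)
river: ρ → (-13,38,10)
river: ρ → (10,42,-5)
river: ρ → (-5,38,26)
river: ρ → (26,14,-17)
river: ρ → (-17,20,23)
river: ρ → (23,26,-14)
river: ρ → (-14,30,19)
river: ρ → (19,8,-25)
ρ-cycle length = 22 (tail of 0 descent steps not counted)

22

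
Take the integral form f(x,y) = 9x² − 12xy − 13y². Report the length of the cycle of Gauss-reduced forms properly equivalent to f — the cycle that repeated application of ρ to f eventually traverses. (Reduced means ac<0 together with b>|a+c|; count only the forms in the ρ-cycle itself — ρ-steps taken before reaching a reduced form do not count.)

D = 612, ⌊√D⌋ = 24
descent: ρ → (-13,12,9)  [lands on river]
river: ρ → (9,24,-1)
river: ρ → (-1,24,9)
river: ρ → (9,12,-13)
river: ρ → (-13,14,8)
river: ρ → (8,18,-9)
river: ρ → (-9,18,8)
river: ρ → (8,14,-13)
ρ-cycle length = 8 (tail of 1 descent step not counted)

8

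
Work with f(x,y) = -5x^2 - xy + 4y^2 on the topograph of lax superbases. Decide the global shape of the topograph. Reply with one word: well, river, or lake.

D = b²−4ac = (-1)² − 4·(-5)·4 = 81
D = 9² is a perfect square ⇒ form factors over ℤ ⇒ lakes

lake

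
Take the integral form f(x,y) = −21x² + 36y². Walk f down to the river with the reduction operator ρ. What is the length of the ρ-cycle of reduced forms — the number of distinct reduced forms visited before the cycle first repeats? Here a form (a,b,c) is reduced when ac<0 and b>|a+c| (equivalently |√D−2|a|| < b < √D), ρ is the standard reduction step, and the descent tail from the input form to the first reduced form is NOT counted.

D = 3024, ⌊√D⌋ = 54
descent: ρ → (36,0,-21)
descent: ρ → (-21,42,15)  [lands on river]
river: ρ → (15,48,-12)
river: ρ → (-12,48,15)
river: ρ → (15,42,-21)
ρ-cycle length = 4 (tail of 2 descent steps not counted)

4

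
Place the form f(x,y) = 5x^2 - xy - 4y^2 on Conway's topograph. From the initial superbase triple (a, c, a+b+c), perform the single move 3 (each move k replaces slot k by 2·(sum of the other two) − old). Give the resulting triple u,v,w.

start (5,-4,0) = (f(1,0),f(0,1),f(1,1))
replace slot 3: 2·(5+(-4)) − 0 = 2 → (5,-4,2)

5,-4,2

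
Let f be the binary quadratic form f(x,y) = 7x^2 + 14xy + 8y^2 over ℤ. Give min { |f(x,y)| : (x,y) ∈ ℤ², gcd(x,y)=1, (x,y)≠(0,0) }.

translate: b→0 (≡14 mod 14), so (7,14,8)→(7,0,1)
flip: (7,0,1)→(1,0,7)
reduced (well bottom): (1,0,7) with a≤c, −a<b≤a
well minimum = a = 1

1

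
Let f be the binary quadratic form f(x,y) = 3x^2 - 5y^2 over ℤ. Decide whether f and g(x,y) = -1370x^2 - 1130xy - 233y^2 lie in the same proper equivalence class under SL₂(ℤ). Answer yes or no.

D₁ = 60, D₂ = 60
river cycle of f (length 2): (3, 6, -2), (-2, 6, 3)
river cycle of g (length 2): (3, 6, -2), (-2, 6, 3)
cycles coincide ⇒ equivalent

yes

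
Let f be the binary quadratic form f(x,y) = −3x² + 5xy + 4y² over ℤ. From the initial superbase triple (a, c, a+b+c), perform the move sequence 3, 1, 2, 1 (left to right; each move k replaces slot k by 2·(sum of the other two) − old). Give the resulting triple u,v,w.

start (-3,4,6) = (f(1,0),f(0,1),f(1,1))
replace slot 3: 2·((-3)+4) − 6 = -4 → (-3,4,-4)
replace slot 1: 2·(4+(-4)) − (-3) = 3 → (3,4,-4)
replace slot 2: 2·(3+(-4)) − 4 = -6 → (3,-6,-4)
replace slot 1: 2·((-6)+(-4)) − 3 = -23 → (-23,-6,-4)

-23,-6,-4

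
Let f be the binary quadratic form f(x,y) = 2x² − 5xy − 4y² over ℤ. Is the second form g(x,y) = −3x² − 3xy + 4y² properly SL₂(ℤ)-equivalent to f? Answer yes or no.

D₁ = 57, D₂ = 57
river cycle of f (length 6): (-4, 5, 2), (2, 7, -1), (-1, 7, 2), (2, 5, -4), (-4, 3, 3), (3, 3, -4)
river cycle of g (length 6): (4, 3, -3), (-3, 3, 4), (4, 5, -2), (-2, 7, 1), (1, 7, -2), (-2, 5, 4)
cycles differ ⇒ inequivalent

no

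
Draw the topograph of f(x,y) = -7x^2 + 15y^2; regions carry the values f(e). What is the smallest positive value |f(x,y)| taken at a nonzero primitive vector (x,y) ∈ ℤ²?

descent: ρ → (15,0,-7)
descent: ρ → (-7,14,8)  [lands on river]
river: ρ → (8,18,-3)
river: ρ → (-3,18,8)
river: ρ → (8,14,-7)
closes: descent 2, river 4
min |a| on river = 3

3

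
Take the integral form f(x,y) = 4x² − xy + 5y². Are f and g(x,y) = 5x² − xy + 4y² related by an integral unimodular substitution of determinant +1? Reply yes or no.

D₁ = -79, D₂ = -79
f: reduced (well bottom): (4,-1,5) with a≤c, −a<b≤a
g: flip: (5,-1,4)→(4,1,5)
g: reduced (well bottom): (4,1,5) with a≤c, −a<b≤a
reduced forms (4, -1, 5) vs (4, 1, 5) ⇒ inequivalent

no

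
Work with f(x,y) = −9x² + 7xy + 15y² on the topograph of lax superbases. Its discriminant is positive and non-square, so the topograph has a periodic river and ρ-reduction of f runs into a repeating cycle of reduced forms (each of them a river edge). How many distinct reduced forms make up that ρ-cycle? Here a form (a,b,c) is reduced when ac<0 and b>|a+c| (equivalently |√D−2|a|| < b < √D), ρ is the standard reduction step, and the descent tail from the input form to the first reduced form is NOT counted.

D = 589, ⌊√D⌋ = 24
river: ρ → (15,23,-1)
river: ρ → (-1,23,15)
river: ρ → (15,7,-9)
river: ρ → (-9,11,13)
river: ρ → (13,15,-7)
river: ρ → (-7,13,15)
river: ρ → (15,17,-5)
river: ρ → (-5,23,3)
river: ρ → (3,19,-19)
river: ρ → (-19,19,3)
river: ρ → (3,23,-5)
river: ρ → (-5,17,15)
river: ρ → (15,13,-7)
river: ρ → (-7,15,13)
river: ρ → (13,11,-9)
river: ρ → (-9,7,15)
ρ-cycle length = 16 (tail of 0 descent steps not counted)

16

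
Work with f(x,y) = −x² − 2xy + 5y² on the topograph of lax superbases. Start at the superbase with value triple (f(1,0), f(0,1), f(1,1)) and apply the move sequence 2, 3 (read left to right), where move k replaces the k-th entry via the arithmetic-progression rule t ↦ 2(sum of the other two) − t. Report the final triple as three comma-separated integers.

start (-1,5,2) = (f(1,0),f(0,1),f(1,1))
replace slot 2: 2·((-1)+2) − 5 = -3 → (-1,-3,2)
replace slot 3: 2·((-1)+(-3)) − 2 = -10 → (-1,-3,-10)

-1,-3,-10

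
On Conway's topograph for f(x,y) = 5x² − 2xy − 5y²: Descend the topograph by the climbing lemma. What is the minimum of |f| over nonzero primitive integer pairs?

descent: ρ → (-5,2,5)  [lands on river]
river: ρ → (5,8,-2)
river: ρ → (-2,8,5)
river: ρ → (5,2,-5)
river: ρ → (-5,8,2)
river: ρ → (2,8,-5)
closes: descent 1, river 6
min |a| on river = 2

2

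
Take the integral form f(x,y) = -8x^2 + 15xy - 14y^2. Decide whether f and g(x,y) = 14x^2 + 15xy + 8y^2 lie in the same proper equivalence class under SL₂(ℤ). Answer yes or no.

D₁ = -223, D₂ = -223
f is negative-definite; reduce −f:
−f: translate: b→1 (≡-15 mod 16), so (8,-15,14)→(8,1,7)
−f: flip: (8,1,7)→(7,-1,8)
−f: reduced (well bottom): (7,-1,8) with a≤c, −a<b≤a
flip sign back: reduced form of f is (-7,1,-8)
g: translate: b→-13 (≡15 mod 28), so (14,15,8)→(14,-13,7)
g: flip: (14,-13,7)→(7,13,14)
g: translate: b→-1 (≡13 mod 14), so (7,13,14)→(7,-1,8)
g: reduced (well bottom): (7,-1,8) with a≤c, −a<b≤a
reduced forms (-7, 1, -8) vs (7, -1, 8) ⇒ inequivalent

no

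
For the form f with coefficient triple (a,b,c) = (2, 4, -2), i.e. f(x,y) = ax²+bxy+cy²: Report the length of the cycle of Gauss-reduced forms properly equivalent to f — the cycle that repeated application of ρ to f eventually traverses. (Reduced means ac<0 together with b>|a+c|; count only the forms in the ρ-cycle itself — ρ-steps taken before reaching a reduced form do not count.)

D = 32, ⌊√D⌋ = 5
river: ρ → (-2,4,2)
river: ρ → (2,4,-2)
ρ-cycle length = 2 (tail of 0 descent steps not counted)

2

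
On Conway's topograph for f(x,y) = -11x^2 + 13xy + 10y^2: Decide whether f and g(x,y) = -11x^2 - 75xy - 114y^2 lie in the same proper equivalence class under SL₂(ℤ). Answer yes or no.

D₁ = 609, D₂ = 609
river cycle of f (length 16): (10, 7, -14), (-14, 21, 3), (3, 21, -14), (-14, 7, 10), (10, 13, -11), (-11, 9, 12), (12, 15, -8), (-8, 17, 10), (10, 23, -2), (-2, 21, 21), … (6 more)
river cycle of g (length 16): (-11, 13, 10), (10, 7, -14), (-14, 21, 3), (3, 21, -14), (-14, 7, 10), (10, 13, -11), (-11, 9, 12), (12, 15, -8), (-8, 17, 10), (10, 23, -2), … (6 more)
cycles coincide ⇒ equivalent

yes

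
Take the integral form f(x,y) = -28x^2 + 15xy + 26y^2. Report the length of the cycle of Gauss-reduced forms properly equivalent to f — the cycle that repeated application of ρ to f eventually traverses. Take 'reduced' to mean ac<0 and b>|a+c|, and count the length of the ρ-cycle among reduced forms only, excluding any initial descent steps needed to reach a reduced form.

D = 3137, ⌊√D⌋ = 56
river: ρ → (26,37,-17)
river: ρ → (-17,31,32)
river: ρ → (32,33,-16)
river: ρ → (-16,31,34)
river: ρ → (34,37,-13)
river: ρ → (-13,41,28)
river: ρ → (28,15,-26)
river: ρ → (-26,37,17)
river: ρ → (17,31,-32)
river: ρ → (-32,33,16)
river: ρ → (16,31,-34)
river: ρ → (-34,37,13)
river: ρ → (13,41,-28)
river: ρ → (-28,15,26)
ρ-cycle length = 14 (tail of 0 descent steps not counted)

14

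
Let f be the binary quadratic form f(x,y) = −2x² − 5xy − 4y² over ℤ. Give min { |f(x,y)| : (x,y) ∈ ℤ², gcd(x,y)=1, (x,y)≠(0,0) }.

translate: b→1 (≡5 mod 4), so (2,5,4)→(2,1,1)
flip: (2,1,1)→(1,-1,2)
translate: b→1 (≡-1 mod 2), so (1,-1,2)→(1,1,2)
reduced (well bottom): (1,1,2) with a≤c, −a<b≤a
well minimum |f| = |-1| = 1 (negative-definite)

1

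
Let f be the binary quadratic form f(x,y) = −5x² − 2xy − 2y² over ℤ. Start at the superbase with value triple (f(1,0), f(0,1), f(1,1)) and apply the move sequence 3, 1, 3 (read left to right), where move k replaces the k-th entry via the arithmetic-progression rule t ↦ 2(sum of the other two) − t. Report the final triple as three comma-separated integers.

start (-5,-2,-9) = (f(1,0),f(0,1),f(1,1))
replace slot 3: 2·((-5)+(-2)) − (-9) = -5 → (-5,-2,-5)
replace slot 1: 2·((-2)+(-5)) − (-5) = -9 → (-9,-2,-5)
replace slot 3: 2·((-9)+(-2)) − (-5) = -17 → (-9,-2,-17)

-9,-2,-17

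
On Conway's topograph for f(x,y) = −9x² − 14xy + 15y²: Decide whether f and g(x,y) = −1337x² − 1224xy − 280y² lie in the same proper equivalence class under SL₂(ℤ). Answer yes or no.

D₁ = 736, D₂ = 736
river cycle of f (length 12): (15, 14, -9), (-9, 22, 7), (7, 20, -12), (-12, 4, 15), (15, 26, -1), (-1, 26, 15), (15, 4, -12), (-12, 20, 7), (7, 22, -9), (-9, 14, 15), … (2 more)
river cycle of g (length 12): (-9, 22, 7), (7, 20, -12), (-12, 4, 15), (15, 26, -1), (-1, 26, 15), (15, 4, -12), (-12, 20, 7), (7, 22, -9), (-9, 14, 15), (15, 16, -8), … (2 more)
cycles coincide ⇒ equivalent

yes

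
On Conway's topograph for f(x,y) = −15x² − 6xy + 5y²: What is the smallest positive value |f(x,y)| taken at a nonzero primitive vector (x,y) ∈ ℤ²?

descent: ρ → (5,16,-4)  [lands on river]
river: ρ → (-4,16,5)
river: ρ → (5,14,-7)
river: ρ → (-7,14,5)
closes: descent 1, river 4
min |a| on river = 4

4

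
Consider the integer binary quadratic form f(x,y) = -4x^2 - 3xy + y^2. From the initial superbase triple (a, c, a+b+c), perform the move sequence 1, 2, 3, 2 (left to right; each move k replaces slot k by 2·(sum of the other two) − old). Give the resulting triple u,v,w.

start (-4,1,-6) = (f(1,0),f(0,1),f(1,1))
replace slot 1: 2·(1+(-6)) − (-4) = -6 → (-6,1,-6)
replace slot 2: 2·((-6)+(-6)) − 1 = -25 → (-6,-25,-6)
replace slot 3: 2·((-6)+(-25)) − (-6) = -56 → (-6,-25,-56)
replace slot 2: 2·((-6)+(-56)) − (-25) = -99 → (-6,-99,-56)

-6,-99,-56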